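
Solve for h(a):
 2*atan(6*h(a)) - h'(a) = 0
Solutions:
 Integral(1/atan(6*_y), (_y, h(a))) = C1 + 2*a


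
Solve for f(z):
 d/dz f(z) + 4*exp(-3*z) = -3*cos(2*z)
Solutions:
 f(z) = C1 - 3*sin(2*z)/2 + 4*exp(-3*z)/3


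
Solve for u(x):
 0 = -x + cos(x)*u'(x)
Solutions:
 u(x) = C1 + Integral(x/cos(x), x)


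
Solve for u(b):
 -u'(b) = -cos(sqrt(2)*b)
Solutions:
 u(b) = C1 + sqrt(2)*sin(sqrt(2)*b)/2


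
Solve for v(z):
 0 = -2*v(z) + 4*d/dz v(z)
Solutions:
 v(z) = C1*exp(z/2)


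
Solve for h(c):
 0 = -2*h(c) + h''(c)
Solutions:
 h(c) = C1*exp(-sqrt(2)*c) + C2*exp(sqrt(2)*c)


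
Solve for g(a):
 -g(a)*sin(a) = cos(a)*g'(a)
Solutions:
 g(a) = C1*cos(a)


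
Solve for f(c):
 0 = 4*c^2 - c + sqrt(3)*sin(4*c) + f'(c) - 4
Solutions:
 f(c) = C1 - 4*c^3/3 + c^2/2 + 4*c + sqrt(3)*cos(4*c)/4


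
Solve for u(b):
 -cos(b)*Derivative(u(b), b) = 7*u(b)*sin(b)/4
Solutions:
 u(b) = C1*cos(b)^(7/4)


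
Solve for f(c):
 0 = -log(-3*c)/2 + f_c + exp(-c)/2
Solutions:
 f(c) = C1 + c*log(-c)/2 + c*(-1 + log(3))/2 + exp(-c)/2


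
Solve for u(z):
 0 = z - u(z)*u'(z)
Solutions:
 u(z) = -sqrt(C1 + z^2)
 u(z) = sqrt(C1 + z^2)


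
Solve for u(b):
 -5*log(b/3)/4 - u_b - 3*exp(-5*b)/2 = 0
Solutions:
 u(b) = C1 - 5*b*log(b)/4 + 5*b*(1 + log(3))/4 + 3*exp(-5*b)/10


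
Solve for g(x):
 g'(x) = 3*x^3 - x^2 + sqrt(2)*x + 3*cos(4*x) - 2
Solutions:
 g(x) = C1 + 3*x^4/4 - x^3/3 + sqrt(2)*x^2/2 - 2*x + 3*sin(4*x)/4


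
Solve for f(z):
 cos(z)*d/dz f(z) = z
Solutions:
 f(z) = C1 + Integral(z/cos(z), z)


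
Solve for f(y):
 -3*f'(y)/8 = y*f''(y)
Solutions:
 f(y) = C1 + C2*y^(5/8)


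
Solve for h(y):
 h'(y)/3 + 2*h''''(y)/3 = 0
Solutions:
 h(y) = C1 + C4*exp(-2^(2/3)*y/2) + (C2*sin(2^(2/3)*sqrt(3)*y/4) + C3*cos(2^(2/3)*sqrt(3)*y/4))*exp(2^(2/3)*y/4)


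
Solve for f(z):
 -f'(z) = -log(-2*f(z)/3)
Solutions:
 -Integral(1/(log(-_y) - log(3) + log(2)), (_y, f(z))) = C1 - z


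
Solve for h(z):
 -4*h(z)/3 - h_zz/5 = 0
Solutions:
 h(z) = C1*sin(2*sqrt(15)*z/3) + C2*cos(2*sqrt(15)*z/3)


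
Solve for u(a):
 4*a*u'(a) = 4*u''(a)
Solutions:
 u(a) = C1 + C2*erfi(sqrt(2)*a/2)


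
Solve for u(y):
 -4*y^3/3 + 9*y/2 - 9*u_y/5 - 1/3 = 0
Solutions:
 u(y) = C1 - 5*y^4/27 + 5*y^2/4 - 5*y/27


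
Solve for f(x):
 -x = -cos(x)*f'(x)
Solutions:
 f(x) = C1 + Integral(x/cos(x), x)


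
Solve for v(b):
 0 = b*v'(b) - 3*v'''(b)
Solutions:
 v(b) = C1 + Integral(C2*airyai(3^(2/3)*b/3) + C3*airybi(3^(2/3)*b/3), b)


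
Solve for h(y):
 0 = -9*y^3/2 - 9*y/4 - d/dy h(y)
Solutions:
 h(y) = C1 - 9*y^4/8 - 9*y^2/8


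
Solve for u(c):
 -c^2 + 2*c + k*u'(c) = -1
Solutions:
 u(c) = C1 + c^3/(3*k) - c^2/k - c/k


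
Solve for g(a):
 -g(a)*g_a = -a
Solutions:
 g(a) = -sqrt(C1 + a^2)
 g(a) = sqrt(C1 + a^2)


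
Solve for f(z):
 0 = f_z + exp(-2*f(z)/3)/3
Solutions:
 f(z) = 3*log(-sqrt(C1 - z)) - 3*log(3) + 3*log(2)/2
 f(z) = 3*log(C1 - z)/2 - 3*log(3) + 3*log(2)/2


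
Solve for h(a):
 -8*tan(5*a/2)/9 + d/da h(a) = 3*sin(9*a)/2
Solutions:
 h(a) = C1 - 16*log(cos(5*a/2))/45 - cos(9*a)/6


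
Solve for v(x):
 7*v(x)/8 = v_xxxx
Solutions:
 v(x) = C1*exp(-14^(1/4)*x/2) + C2*exp(14^(1/4)*x/2) + C3*sin(14^(1/4)*x/2) + C4*cos(14^(1/4)*x/2)


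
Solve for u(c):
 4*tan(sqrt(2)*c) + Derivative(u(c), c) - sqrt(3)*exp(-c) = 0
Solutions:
 u(c) = C1 - sqrt(2)*log(tan(sqrt(2)*c)^2 + 1) - sqrt(3)*exp(-c)


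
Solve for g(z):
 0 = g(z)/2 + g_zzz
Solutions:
 g(z) = C3*exp(-2^(2/3)*z/2) + (C1*sin(2^(2/3)*sqrt(3)*z/4) + C2*cos(2^(2/3)*sqrt(3)*z/4))*exp(2^(2/3)*z/4)


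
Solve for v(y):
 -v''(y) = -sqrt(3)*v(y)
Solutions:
 v(y) = C1*exp(-3^(1/4)*y) + C2*exp(3^(1/4)*y)


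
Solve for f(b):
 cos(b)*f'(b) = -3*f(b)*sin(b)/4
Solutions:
 f(b) = C1*cos(b)^(3/4)


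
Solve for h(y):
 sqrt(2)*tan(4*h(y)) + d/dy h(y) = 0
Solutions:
 h(y) = -asin(C1*exp(-4*sqrt(2)*y))/4 + pi/4
 h(y) = asin(C1*exp(-4*sqrt(2)*y))/4


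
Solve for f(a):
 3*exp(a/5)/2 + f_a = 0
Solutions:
 f(a) = C1 - 15*exp(a/5)/2


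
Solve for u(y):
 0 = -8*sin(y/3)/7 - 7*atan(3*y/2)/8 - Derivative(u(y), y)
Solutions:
 u(y) = C1 - 7*y*atan(3*y/2)/8 + 7*log(9*y^2 + 4)/24 + 24*cos(y/3)/7


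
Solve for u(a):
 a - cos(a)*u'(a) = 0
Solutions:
 u(a) = C1 + Integral(a/cos(a), a)


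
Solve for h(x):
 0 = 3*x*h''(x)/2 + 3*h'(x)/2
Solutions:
 h(x) = C1 + C2*log(x)


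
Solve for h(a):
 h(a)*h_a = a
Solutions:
 h(a) = -sqrt(C1 + a^2)
 h(a) = sqrt(C1 + a^2)


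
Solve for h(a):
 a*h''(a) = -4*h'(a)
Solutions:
 h(a) = C1 + C2/a^3


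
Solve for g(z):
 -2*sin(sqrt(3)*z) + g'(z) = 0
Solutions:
 g(z) = C1 - 2*sqrt(3)*cos(sqrt(3)*z)/3


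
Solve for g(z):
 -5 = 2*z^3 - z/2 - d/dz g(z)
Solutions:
 g(z) = C1 + z^4/2 - z^2/4 + 5*z


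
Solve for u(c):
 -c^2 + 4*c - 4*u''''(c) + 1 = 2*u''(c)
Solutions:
 u(c) = C1 + C2*c + C3*sin(sqrt(2)*c/2) + C4*cos(sqrt(2)*c/2) - c^4/24 + c^3/3 + 5*c^2/4


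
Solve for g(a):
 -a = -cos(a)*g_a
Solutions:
 g(a) = C1 + Integral(a/cos(a), a)


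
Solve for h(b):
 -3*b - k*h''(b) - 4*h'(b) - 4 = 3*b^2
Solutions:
 h(b) = C1 + C2*exp(-4*b/k) - b^3/4 + 3*b^2*k/16 - 3*b^2/8 - 3*b*k^2/32 + 3*b*k/16 - b


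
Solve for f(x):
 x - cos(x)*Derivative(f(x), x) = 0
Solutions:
 f(x) = C1 + Integral(x/cos(x), x)


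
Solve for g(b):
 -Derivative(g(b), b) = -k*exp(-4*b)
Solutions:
 g(b) = C1 - k*exp(-4*b)/4


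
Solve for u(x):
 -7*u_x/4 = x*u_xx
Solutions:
 u(x) = C1 + C2/x^(3/4)


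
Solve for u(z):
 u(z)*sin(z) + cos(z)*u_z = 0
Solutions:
 u(z) = C1*cos(z)


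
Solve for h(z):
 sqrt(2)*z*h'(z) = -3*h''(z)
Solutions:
 h(z) = C1 + C2*erf(2^(3/4)*sqrt(3)*z/6)


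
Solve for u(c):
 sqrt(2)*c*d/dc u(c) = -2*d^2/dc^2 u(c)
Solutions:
 u(c) = C1 + C2*erf(2^(1/4)*c/2)


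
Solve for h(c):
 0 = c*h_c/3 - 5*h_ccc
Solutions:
 h(c) = C1 + Integral(C2*airyai(15^(2/3)*c/15) + C3*airybi(15^(2/3)*c/15), c)


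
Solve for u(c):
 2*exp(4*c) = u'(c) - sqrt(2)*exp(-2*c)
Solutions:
 u(c) = C1 + exp(4*c)/2 - sqrt(2)*exp(-2*c)/2


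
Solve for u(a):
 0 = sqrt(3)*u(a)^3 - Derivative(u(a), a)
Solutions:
 u(a) = -sqrt(2)*sqrt(-1/(C1 + sqrt(3)*a))/2
 u(a) = sqrt(2)*sqrt(-1/(C1 + sqrt(3)*a))/2


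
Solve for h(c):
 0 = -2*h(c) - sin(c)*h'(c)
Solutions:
 h(c) = C1*(cos(c) + 1)/(cos(c) - 1)


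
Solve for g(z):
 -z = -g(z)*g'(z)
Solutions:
 g(z) = -sqrt(C1 + z^2)
 g(z) = sqrt(C1 + z^2)


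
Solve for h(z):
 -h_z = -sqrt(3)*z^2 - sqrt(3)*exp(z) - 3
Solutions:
 h(z) = C1 + sqrt(3)*z^3/3 + 3*z + sqrt(3)*exp(z)


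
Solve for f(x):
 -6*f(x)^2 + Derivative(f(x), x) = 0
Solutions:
 f(x) = -1/(C1 + 6*x)


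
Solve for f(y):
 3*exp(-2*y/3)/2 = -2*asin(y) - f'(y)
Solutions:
 f(y) = C1 - 2*y*asin(y) - 2*sqrt(1 - y^2) + 9*exp(-2*y/3)/4


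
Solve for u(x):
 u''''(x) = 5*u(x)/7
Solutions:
 u(x) = C1*exp(-5^(1/4)*7^(3/4)*x/7) + C2*exp(5^(1/4)*7^(3/4)*x/7) + C3*sin(5^(1/4)*7^(3/4)*x/7) + C4*cos(5^(1/4)*7^(3/4)*x/7)


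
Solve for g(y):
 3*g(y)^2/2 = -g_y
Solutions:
 g(y) = 2/(C1 + 3*y)


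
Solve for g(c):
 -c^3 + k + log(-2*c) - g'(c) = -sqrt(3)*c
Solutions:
 g(c) = C1 - c^4/4 + sqrt(3)*c^2/2 + c*(k - 1 + log(2)) + c*log(-c)


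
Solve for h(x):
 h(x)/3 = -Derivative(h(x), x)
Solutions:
 h(x) = C1*exp(-x/3)


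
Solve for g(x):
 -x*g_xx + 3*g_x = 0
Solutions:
 g(x) = C1 + C2*x^4


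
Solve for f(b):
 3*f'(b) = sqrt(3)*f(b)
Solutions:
 f(b) = C1*exp(sqrt(3)*b/3)


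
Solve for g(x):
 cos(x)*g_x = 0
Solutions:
 g(x) = C1


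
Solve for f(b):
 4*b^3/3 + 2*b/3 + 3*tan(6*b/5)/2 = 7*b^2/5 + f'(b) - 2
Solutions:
 f(b) = C1 + b^4/3 - 7*b^3/15 + b^2/3 + 2*b - 5*log(cos(6*b/5))/4


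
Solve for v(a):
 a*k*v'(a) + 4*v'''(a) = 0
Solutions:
 v(a) = C1 + Integral(C2*airyai(2^(1/3)*a*(-k)^(1/3)/2) + C3*airybi(2^(1/3)*a*(-k)^(1/3)/2), a)


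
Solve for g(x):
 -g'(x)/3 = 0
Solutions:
 g(x) = C1


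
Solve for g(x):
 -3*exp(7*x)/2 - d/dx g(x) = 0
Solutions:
 g(x) = C1 - 3*exp(7*x)/14


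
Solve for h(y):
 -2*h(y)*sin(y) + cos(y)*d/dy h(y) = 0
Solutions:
 h(y) = C1/cos(y)^2


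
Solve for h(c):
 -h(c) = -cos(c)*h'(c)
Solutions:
 h(c) = C1*sqrt(sin(c) + 1)/sqrt(sin(c) - 1)


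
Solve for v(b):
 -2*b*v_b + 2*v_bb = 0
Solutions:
 v(b) = C1 + C2*erfi(sqrt(2)*b/2)


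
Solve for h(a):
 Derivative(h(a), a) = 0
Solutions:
 h(a) = C1


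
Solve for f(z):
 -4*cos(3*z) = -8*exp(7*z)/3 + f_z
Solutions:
 f(z) = C1 + 8*exp(7*z)/21 - 4*sin(3*z)/3


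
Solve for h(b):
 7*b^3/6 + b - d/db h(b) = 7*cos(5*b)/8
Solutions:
 h(b) = C1 + 7*b^4/24 + b^2/2 - 7*sin(5*b)/40


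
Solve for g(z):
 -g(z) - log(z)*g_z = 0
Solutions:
 g(z) = C1*exp(-li(z))


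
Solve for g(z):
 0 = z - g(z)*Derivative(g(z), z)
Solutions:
 g(z) = -sqrt(C1 + z^2)
 g(z) = sqrt(C1 + z^2)


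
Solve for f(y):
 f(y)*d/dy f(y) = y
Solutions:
 f(y) = -sqrt(C1 + y^2)
 f(y) = sqrt(C1 + y^2)


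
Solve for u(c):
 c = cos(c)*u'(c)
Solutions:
 u(c) = C1 + Integral(c/cos(c), c)


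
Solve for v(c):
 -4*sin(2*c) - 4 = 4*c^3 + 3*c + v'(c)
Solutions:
 v(c) = C1 - c^4 - 3*c^2/2 - 4*c + 2*cos(2*c)


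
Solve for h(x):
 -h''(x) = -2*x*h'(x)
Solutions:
 h(x) = C1 + C2*erfi(x)


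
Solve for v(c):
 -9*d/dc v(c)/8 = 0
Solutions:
 v(c) = C1


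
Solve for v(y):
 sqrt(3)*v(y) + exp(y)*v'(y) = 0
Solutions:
 v(y) = C1*exp(sqrt(3)*exp(-y))


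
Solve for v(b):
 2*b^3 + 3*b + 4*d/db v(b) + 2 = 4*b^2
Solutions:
 v(b) = C1 - b^4/8 + b^3/3 - 3*b^2/8 - b/2


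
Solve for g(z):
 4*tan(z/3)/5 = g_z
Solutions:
 g(z) = C1 - 12*log(cos(z/3))/5


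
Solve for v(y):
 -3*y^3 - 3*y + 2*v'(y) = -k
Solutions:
 v(y) = C1 - k*y/2 + 3*y^4/8 + 3*y^2/4


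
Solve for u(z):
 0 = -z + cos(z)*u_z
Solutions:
 u(z) = C1 + Integral(z/cos(z), z)


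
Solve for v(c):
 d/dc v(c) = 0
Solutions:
 v(c) = C1


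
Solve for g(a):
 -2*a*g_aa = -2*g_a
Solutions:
 g(a) = C1 + C2*a^2


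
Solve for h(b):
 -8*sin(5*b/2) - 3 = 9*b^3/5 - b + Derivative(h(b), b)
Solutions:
 h(b) = C1 - 9*b^4/20 + b^2/2 - 3*b + 16*cos(5*b/2)/5


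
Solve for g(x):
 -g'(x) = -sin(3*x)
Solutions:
 g(x) = C1 - cos(3*x)/3


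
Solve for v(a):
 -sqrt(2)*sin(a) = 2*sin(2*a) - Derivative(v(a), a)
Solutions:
 v(a) = C1 + 2*sin(a)^2 - sqrt(2)*cos(a)


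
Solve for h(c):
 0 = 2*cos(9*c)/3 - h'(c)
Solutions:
 h(c) = C1 + 2*sin(9*c)/27


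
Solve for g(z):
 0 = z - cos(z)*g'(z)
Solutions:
 g(z) = C1 + Integral(z/cos(z), z)


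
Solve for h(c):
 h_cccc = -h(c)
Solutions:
 h(c) = (C1*sin(sqrt(2)*c/2) + C2*cos(sqrt(2)*c/2))*exp(-sqrt(2)*c/2) + (C3*sin(sqrt(2)*c/2) + C4*cos(sqrt(2)*c/2))*exp(sqrt(2)*c/2)


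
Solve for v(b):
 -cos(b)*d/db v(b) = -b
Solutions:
 v(b) = C1 + Integral(b/cos(b), b)


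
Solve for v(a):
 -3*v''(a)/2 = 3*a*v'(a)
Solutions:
 v(a) = C1 + C2*erf(a)


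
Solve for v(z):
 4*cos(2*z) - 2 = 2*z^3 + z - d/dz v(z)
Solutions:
 v(z) = C1 + z^4/2 + z^2/2 + 2*z - 2*sin(2*z)


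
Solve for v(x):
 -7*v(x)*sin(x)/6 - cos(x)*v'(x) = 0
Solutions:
 v(x) = C1*cos(x)^(7/6)


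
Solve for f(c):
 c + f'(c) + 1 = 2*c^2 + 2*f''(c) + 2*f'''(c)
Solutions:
 f(c) = C1 + C2*exp(c*(-1 + sqrt(3))/2) + C3*exp(-c*(1 + sqrt(3))/2) + 2*c^3/3 + 7*c^2/2 + 21*c


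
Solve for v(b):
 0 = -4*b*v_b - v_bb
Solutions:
 v(b) = C1 + C2*erf(sqrt(2)*b)


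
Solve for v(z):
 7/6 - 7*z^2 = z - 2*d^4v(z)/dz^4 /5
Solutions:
 v(z) = C1 + C2*z + C3*z^2 + C4*z^3 + 7*z^6/144 + z^5/48 - 35*z^4/288


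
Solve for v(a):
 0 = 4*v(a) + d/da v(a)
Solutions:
 v(a) = C1*exp(-4*a)


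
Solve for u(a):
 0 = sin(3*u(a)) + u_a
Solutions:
 u(a) = -acos((-C1 - exp(6*a))/(C1 - exp(6*a)))/3 + 2*pi/3
 u(a) = acos((-C1 - exp(6*a))/(C1 - exp(6*a)))/3


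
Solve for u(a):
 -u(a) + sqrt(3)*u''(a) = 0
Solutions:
 u(a) = C1*exp(-3^(3/4)*a/3) + C2*exp(3^(3/4)*a/3)


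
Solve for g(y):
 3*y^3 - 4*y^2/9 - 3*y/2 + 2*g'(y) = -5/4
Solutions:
 g(y) = C1 - 3*y^4/8 + 2*y^3/27 + 3*y^2/8 - 5*y/8


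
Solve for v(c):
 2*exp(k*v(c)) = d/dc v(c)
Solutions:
 v(c) = Piecewise((log(-1/(C1*k + 2*c*k))/k, Ne(k, 0)), (nan, True))
 v(c) = Piecewise((C1 + 2*c, Eq(k, 0)), (nan, True))


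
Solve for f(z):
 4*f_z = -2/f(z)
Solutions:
 f(z) = -sqrt(C1 - z)
 f(z) = sqrt(C1 - z)


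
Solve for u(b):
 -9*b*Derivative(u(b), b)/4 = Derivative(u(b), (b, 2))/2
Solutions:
 u(b) = C1 + C2*erf(3*b/2)


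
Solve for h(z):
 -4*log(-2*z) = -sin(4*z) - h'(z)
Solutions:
 h(z) = C1 + 4*z*log(-z) - 4*z + 4*z*log(2) + cos(4*z)/4


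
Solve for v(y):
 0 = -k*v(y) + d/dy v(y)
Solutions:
 v(y) = C1*exp(k*y)


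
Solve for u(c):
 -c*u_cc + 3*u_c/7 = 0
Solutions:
 u(c) = C1 + C2*c^(10/7)


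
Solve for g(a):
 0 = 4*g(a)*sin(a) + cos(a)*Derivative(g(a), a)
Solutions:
 g(a) = C1*cos(a)^4


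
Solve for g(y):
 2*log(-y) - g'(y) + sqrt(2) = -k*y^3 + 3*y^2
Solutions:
 g(y) = C1 + k*y^4/4 - y^3 + 2*y*log(-y) + y*(-2 + sqrt(2))


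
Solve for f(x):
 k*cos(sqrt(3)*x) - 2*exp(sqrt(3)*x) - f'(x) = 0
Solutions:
 f(x) = C1 + sqrt(3)*k*sin(sqrt(3)*x)/3 - 2*sqrt(3)*exp(sqrt(3)*x)/3


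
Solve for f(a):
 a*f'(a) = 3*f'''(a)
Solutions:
 f(a) = C1 + Integral(C2*airyai(3^(2/3)*a/3) + C3*airybi(3^(2/3)*a/3), a)


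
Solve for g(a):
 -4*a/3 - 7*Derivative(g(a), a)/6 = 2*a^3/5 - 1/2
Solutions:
 g(a) = C1 - 3*a^4/35 - 4*a^2/7 + 3*a/7


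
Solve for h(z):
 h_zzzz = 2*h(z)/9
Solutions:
 h(z) = C1*exp(-2^(1/4)*sqrt(3)*z/3) + C2*exp(2^(1/4)*sqrt(3)*z/3) + C3*sin(2^(1/4)*sqrt(3)*z/3) + C4*cos(2^(1/4)*sqrt(3)*z/3)


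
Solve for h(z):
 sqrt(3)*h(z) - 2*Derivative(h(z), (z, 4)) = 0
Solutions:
 h(z) = C1*exp(-2^(3/4)*3^(1/8)*z/2) + C2*exp(2^(3/4)*3^(1/8)*z/2) + C3*sin(2^(3/4)*3^(1/8)*z/2) + C4*cos(2^(3/4)*3^(1/8)*z/2)


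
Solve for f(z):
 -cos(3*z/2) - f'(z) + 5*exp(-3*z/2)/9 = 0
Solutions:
 f(z) = C1 - 2*sin(3*z/2)/3 - 10*exp(-3*z/2)/27


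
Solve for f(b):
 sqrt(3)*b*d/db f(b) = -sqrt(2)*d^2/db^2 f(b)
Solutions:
 f(b) = C1 + C2*erf(6^(1/4)*b/2)


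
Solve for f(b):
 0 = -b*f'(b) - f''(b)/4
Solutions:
 f(b) = C1 + C2*erf(sqrt(2)*b)


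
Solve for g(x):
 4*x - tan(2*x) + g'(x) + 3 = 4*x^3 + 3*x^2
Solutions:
 g(x) = C1 + x^4 + x^3 - 2*x^2 - 3*x - log(cos(2*x))/2


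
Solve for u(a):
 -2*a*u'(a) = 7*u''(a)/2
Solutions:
 u(a) = C1 + C2*erf(sqrt(14)*a/7)


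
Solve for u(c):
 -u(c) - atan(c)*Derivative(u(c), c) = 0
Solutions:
 u(c) = C1*exp(-Integral(1/atan(c), c))


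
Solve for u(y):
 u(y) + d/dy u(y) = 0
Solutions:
 u(y) = C1*exp(-y)


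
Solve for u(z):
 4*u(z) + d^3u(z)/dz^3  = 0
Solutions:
 u(z) = C3*exp(-2^(2/3)*z) + (C1*sin(2^(2/3)*sqrt(3)*z/2) + C2*cos(2^(2/3)*sqrt(3)*z/2))*exp(2^(2/3)*z/2)


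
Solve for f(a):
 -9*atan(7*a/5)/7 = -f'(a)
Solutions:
 f(a) = C1 + 9*a*atan(7*a/5)/7 - 45*log(49*a^2 + 25)/98


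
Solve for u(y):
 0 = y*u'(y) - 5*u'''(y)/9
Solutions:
 u(y) = C1 + Integral(C2*airyai(15^(2/3)*y/5) + C3*airybi(15^(2/3)*y/5), y)


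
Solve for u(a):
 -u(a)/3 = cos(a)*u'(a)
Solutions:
 u(a) = C1*(sin(a) - 1)^(1/6)/(sin(a) + 1)^(1/6)


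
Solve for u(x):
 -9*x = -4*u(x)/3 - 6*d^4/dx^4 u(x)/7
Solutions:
 u(x) = 27*x/4 + (C1*sin(2^(3/4)*sqrt(3)*7^(1/4)*x/6) + C2*cos(2^(3/4)*sqrt(3)*7^(1/4)*x/6))*exp(-2^(3/4)*sqrt(3)*7^(1/4)*x/6) + (C3*sin(2^(3/4)*sqrt(3)*7^(1/4)*x/6) + C4*cos(2^(3/4)*sqrt(3)*7^(1/4)*x/6))*exp(2^(3/4)*sqrt(3)*7^(1/4)*x/6)


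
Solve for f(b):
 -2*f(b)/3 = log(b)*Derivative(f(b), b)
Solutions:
 f(b) = C1*exp(-2*li(b)/3)


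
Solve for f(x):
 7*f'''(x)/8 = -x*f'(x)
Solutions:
 f(x) = C1 + Integral(C2*airyai(-2*7^(2/3)*x/7) + C3*airybi(-2*7^(2/3)*x/7), x)


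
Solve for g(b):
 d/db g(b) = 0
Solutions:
 g(b) = C1


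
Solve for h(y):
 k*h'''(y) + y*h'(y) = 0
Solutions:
 h(y) = C1 + Integral(C2*airyai(y*(-1/k)^(1/3)) + C3*airybi(y*(-1/k)^(1/3)), y)


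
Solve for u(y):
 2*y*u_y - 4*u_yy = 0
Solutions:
 u(y) = C1 + C2*erfi(y/2)


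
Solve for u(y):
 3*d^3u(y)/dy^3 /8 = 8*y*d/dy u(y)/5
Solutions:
 u(y) = C1 + Integral(C2*airyai(4*15^(2/3)*y/15) + C3*airybi(4*15^(2/3)*y/15), y)


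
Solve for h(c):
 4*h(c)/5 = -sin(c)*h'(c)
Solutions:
 h(c) = C1*(cos(c) + 1)^(2/5)/(cos(c) - 1)^(2/5)


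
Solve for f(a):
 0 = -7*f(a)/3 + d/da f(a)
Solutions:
 f(a) = C1*exp(7*a/3)


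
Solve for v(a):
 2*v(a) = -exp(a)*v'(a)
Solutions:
 v(a) = C1*exp(2*exp(-a))


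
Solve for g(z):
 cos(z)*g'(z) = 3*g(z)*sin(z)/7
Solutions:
 g(z) = C1/cos(z)^(3/7)


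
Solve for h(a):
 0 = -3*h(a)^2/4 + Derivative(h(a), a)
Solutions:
 h(a) = -4/(C1 + 3*a)


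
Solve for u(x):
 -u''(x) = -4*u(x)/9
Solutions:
 u(x) = C1*exp(-2*x/3) + C2*exp(2*x/3)


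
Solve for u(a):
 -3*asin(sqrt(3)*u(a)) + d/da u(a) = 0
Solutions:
 Integral(1/asin(sqrt(3)*_y), (_y, u(a))) = C1 + 3*a


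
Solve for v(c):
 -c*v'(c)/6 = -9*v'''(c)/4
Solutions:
 v(c) = C1 + Integral(C2*airyai(2^(1/3)*c/3) + C3*airybi(2^(1/3)*c/3), c)


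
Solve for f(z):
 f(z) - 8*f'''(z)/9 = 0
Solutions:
 f(z) = C3*exp(3^(2/3)*z/2) + (C1*sin(3*3^(1/6)*z/4) + C2*cos(3*3^(1/6)*z/4))*exp(-3^(2/3)*z/4)


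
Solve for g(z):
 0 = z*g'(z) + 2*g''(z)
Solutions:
 g(z) = C1 + C2*erf(z/2)


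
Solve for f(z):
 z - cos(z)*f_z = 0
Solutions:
 f(z) = C1 + Integral(z/cos(z), z)


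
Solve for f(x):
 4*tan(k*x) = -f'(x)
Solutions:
 f(x) = C1 - 4*Piecewise((-log(cos(k*x))/k, Ne(k, 0)), (0, True))


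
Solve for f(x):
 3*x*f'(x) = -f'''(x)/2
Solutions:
 f(x) = C1 + Integral(C2*airyai(-6^(1/3)*x) + C3*airybi(-6^(1/3)*x), x)


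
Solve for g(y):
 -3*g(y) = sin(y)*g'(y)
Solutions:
 g(y) = C1*(cos(y) + 1)^(3/2)/(cos(y) - 1)^(3/2)


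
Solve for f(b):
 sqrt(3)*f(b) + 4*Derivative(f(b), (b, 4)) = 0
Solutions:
 f(b) = (C1*sin(3^(1/8)*b/2) + C2*cos(3^(1/8)*b/2))*exp(-3^(1/8)*b/2) + (C3*sin(3^(1/8)*b/2) + C4*cos(3^(1/8)*b/2))*exp(3^(1/8)*b/2)


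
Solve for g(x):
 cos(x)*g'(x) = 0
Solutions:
 g(x) = C1


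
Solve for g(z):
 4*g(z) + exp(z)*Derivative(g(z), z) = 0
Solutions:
 g(z) = C1*exp(4*exp(-z))


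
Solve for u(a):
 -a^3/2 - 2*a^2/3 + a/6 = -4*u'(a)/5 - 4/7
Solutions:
 u(a) = C1 + 5*a^4/32 + 5*a^3/18 - 5*a^2/48 - 5*a/7


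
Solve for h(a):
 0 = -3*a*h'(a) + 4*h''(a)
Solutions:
 h(a) = C1 + C2*erfi(sqrt(6)*a/4)


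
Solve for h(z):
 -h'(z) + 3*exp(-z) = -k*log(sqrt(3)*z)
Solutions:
 h(z) = C1 + k*z*log(z) + k*z*(-1 + log(3)/2) - 3*exp(-z)


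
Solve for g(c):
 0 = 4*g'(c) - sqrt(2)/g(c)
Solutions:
 g(c) = -sqrt(C1 + 2*sqrt(2)*c)/2
 g(c) = sqrt(C1 + 2*sqrt(2)*c)/2


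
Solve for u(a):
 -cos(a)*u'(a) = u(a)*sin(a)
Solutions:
 u(a) = C1*cos(a)


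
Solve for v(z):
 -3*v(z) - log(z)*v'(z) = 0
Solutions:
 v(z) = C1*exp(-3*li(z))


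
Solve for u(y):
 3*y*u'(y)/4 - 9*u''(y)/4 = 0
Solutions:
 u(y) = C1 + C2*erfi(sqrt(6)*y/6)


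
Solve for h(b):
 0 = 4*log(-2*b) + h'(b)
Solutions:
 h(b) = C1 - 4*b*log(-b) + 4*b*(1 - log(2))


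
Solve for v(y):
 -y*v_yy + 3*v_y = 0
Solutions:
 v(y) = C1 + C2*y^4


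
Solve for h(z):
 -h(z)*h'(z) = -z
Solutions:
 h(z) = -sqrt(C1 + z^2)
 h(z) = sqrt(C1 + z^2)


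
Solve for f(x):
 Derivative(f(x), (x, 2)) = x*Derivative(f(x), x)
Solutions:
 f(x) = C1 + C2*erfi(sqrt(2)*x/2)


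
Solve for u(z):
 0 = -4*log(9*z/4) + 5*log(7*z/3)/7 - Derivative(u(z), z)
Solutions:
 u(z) = C1 - 23*z*log(z)/7 - 61*z*log(3)/7 + 5*z*log(7)/7 + 23*z/7 + 8*z*log(2)


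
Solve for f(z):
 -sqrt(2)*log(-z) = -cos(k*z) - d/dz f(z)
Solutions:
 f(z) = C1 + sqrt(2)*z*(log(-z) - 1) - Piecewise((sin(k*z)/k, Ne(k, 0)), (z, True))


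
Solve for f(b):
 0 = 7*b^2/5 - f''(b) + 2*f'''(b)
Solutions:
 f(b) = C1 + C2*b + C3*exp(b/2) + 7*b^4/60 + 14*b^3/15 + 28*b^2/5


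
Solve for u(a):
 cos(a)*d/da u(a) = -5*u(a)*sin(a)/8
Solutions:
 u(a) = C1*cos(a)^(5/8)


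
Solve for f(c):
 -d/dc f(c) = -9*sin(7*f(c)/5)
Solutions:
 -9*c + 5*log(cos(7*f(c)/5) - 1)/14 - 5*log(cos(7*f(c)/5) + 1)/14 = C1


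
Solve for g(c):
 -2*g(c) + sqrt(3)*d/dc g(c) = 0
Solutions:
 g(c) = C1*exp(2*sqrt(3)*c/3)


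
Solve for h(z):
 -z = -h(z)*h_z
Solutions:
 h(z) = -sqrt(C1 + z^2)
 h(z) = sqrt(C1 + z^2)


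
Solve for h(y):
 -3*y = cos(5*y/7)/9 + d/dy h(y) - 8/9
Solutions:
 h(y) = C1 - 3*y^2/2 + 8*y/9 - 7*sin(5*y/7)/45


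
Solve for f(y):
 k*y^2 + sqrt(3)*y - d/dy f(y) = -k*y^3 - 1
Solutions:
 f(y) = C1 + k*y^4/4 + k*y^3/3 + sqrt(3)*y^2/2 + y


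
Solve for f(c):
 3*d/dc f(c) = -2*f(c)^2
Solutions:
 f(c) = 3/(C1 + 2*c)


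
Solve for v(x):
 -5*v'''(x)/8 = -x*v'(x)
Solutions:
 v(x) = C1 + Integral(C2*airyai(2*5^(2/3)*x/5) + C3*airybi(2*5^(2/3)*x/5), x)


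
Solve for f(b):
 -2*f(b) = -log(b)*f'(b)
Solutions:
 f(b) = C1*exp(2*li(b))


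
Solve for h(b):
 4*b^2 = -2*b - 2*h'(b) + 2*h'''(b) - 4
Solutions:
 h(b) = C1 + C2*exp(-b) + C3*exp(b) - 2*b^3/3 - b^2/2 - 6*b


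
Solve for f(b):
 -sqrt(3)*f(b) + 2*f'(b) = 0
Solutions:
 f(b) = C1*exp(sqrt(3)*b/2)


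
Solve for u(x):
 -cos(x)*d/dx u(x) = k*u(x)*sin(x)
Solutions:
 u(x) = C1*exp(k*log(cos(x)))


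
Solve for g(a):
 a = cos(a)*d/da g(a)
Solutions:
 g(a) = C1 + Integral(a/cos(a), a)


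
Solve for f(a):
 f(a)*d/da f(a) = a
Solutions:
 f(a) = -sqrt(C1 + a^2)
 f(a) = sqrt(C1 + a^2)


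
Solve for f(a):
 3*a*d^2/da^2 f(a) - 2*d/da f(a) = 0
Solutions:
 f(a) = C1 + C2*a^(5/3)


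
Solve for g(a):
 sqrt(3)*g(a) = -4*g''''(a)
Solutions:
 g(a) = (C1*sin(3^(1/8)*a/2) + C2*cos(3^(1/8)*a/2))*exp(-3^(1/8)*a/2) + (C3*sin(3^(1/8)*a/2) + C4*cos(3^(1/8)*a/2))*exp(3^(1/8)*a/2)


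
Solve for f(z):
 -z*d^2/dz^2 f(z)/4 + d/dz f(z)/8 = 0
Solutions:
 f(z) = C1 + C2*z^(3/2)


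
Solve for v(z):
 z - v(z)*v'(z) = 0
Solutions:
 v(z) = -sqrt(C1 + z^2)
 v(z) = sqrt(C1 + z^2)


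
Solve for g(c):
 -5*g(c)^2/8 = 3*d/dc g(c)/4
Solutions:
 g(c) = 6/(C1 + 5*c)


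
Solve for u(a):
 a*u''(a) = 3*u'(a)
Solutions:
 u(a) = C1 + C2*a^4


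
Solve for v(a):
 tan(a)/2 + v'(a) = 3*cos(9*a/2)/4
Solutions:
 v(a) = C1 + log(cos(a))/2 + sin(9*a/2)/6


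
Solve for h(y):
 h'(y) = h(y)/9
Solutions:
 h(y) = C1*exp(y/9)


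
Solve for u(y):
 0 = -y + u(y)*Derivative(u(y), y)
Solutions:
 u(y) = -sqrt(C1 + y^2)
 u(y) = sqrt(C1 + y^2)


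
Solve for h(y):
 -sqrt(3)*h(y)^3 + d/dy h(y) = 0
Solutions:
 h(y) = -sqrt(2)*sqrt(-1/(C1 + sqrt(3)*y))/2
 h(y) = sqrt(2)*sqrt(-1/(C1 + sqrt(3)*y))/2


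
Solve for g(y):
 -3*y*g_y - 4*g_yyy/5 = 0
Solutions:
 g(y) = C1 + Integral(C2*airyai(-30^(1/3)*y/2) + C3*airybi(-30^(1/3)*y/2), y)


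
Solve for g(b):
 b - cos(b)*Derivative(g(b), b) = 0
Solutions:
 g(b) = C1 + Integral(b/cos(b), b)


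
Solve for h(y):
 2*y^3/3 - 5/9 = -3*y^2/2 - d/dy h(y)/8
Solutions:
 h(y) = C1 - 4*y^4/3 - 4*y^3 + 40*y/9


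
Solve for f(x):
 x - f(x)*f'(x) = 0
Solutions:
 f(x) = -sqrt(C1 + x^2)
 f(x) = sqrt(C1 + x^2)


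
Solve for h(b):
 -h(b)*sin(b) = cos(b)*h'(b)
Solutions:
 h(b) = C1*cos(b)


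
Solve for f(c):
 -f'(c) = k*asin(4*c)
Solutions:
 f(c) = C1 - k*(c*asin(4*c) + sqrt(1 - 16*c^2)/4)


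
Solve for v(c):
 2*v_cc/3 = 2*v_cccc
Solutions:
 v(c) = C1 + C2*c + C3*exp(-sqrt(3)*c/3) + C4*exp(sqrt(3)*c/3)


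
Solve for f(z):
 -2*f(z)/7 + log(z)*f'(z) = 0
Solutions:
 f(z) = C1*exp(2*li(z)/7)


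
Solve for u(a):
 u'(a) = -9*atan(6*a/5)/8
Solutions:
 u(a) = C1 - 9*a*atan(6*a/5)/8 + 15*log(36*a^2 + 25)/32


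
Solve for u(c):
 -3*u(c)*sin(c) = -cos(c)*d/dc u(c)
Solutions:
 u(c) = C1/cos(c)^3


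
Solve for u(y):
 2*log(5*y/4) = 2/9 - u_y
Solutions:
 u(y) = C1 - 2*y*log(y) + y*log(16/25) + 20*y/9


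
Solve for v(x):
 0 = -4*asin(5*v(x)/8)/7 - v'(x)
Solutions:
 Integral(1/asin(5*_y/8), (_y, v(x))) = C1 - 4*x/7


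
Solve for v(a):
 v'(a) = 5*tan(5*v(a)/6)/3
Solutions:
 v(a) = -6*asin(C1*exp(25*a/18))/5 + 6*pi/5
 v(a) = 6*asin(C1*exp(25*a/18))/5


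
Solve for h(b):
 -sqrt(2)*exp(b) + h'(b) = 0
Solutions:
 h(b) = C1 + sqrt(2)*exp(b)


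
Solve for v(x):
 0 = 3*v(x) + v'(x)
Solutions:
 v(x) = C1*exp(-3*x)


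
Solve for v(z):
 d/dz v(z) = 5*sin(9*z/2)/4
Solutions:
 v(z) = C1 - 5*cos(9*z/2)/18


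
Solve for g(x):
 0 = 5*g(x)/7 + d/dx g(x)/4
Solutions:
 g(x) = C1*exp(-20*x/7)


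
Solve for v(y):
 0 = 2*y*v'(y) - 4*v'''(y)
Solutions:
 v(y) = C1 + Integral(C2*airyai(2^(2/3)*y/2) + C3*airybi(2^(2/3)*y/2), y)


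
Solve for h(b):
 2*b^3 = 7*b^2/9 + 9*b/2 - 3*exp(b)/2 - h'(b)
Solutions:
 h(b) = C1 - b^4/2 + 7*b^3/27 + 9*b^2/4 - 3*exp(b)/2


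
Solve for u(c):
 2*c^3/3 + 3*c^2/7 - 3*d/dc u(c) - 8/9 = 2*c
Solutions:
 u(c) = C1 + c^4/18 + c^3/21 - c^2/3 - 8*c/27


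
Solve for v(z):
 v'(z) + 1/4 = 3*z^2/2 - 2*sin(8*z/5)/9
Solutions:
 v(z) = C1 + z^3/2 - z/4 + 5*cos(8*z/5)/36


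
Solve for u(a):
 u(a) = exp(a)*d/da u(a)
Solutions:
 u(a) = C1*exp(-exp(-a))


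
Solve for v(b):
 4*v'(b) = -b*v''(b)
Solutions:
 v(b) = C1 + C2/b^3


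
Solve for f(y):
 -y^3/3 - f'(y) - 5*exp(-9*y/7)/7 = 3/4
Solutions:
 f(y) = C1 - y^4/12 - 3*y/4 + 5*exp(-9*y/7)/9


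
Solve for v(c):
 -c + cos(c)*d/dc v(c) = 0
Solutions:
 v(c) = C1 + Integral(c/cos(c), c)


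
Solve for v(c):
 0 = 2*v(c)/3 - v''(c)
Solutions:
 v(c) = C1*exp(-sqrt(6)*c/3) + C2*exp(sqrt(6)*c/3)


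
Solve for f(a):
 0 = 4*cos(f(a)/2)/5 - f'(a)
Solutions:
 -4*a/5 - log(sin(f(a)/2) - 1) + log(sin(f(a)/2) + 1) = C1


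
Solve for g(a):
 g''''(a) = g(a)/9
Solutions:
 g(a) = C1*exp(-sqrt(3)*a/3) + C2*exp(sqrt(3)*a/3) + C3*sin(sqrt(3)*a/3) + C4*cos(sqrt(3)*a/3)


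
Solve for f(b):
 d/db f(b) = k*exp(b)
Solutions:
 f(b) = C1 + k*exp(b)


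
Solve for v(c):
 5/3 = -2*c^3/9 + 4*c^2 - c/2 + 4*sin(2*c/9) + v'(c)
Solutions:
 v(c) = C1 + c^4/18 - 4*c^3/3 + c^2/4 + 5*c/3 + 18*cos(2*c/9)


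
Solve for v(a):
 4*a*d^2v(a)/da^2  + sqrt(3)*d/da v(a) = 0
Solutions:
 v(a) = C1 + C2*a^(1 - sqrt(3)/4)


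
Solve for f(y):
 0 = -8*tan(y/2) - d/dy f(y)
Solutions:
 f(y) = C1 + 16*log(cos(y/2))


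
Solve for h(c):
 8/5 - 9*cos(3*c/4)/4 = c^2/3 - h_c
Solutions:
 h(c) = C1 + c^3/9 - 8*c/5 + 3*sin(3*c/4)


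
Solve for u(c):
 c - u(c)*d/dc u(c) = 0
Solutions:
 u(c) = -sqrt(C1 + c^2)
 u(c) = sqrt(C1 + c^2)


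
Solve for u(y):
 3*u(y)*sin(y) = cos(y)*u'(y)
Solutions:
 u(y) = C1/cos(y)^3


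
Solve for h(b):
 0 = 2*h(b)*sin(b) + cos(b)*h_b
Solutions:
 h(b) = C1*cos(b)^2


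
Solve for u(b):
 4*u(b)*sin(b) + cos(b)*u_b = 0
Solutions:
 u(b) = C1*cos(b)^4


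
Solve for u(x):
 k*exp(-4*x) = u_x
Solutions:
 u(x) = C1 - k*exp(-4*x)/4


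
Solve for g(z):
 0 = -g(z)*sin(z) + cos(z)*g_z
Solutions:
 g(z) = C1/cos(z)


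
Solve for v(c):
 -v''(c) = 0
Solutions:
 v(c) = C1 + C2*c


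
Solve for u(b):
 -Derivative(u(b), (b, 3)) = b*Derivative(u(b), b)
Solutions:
 u(b) = C1 + Integral(C2*airyai(-b) + C3*airybi(-b), b)


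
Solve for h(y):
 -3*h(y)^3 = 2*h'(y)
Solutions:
 h(y) = -sqrt(-1/(C1 - 3*y))
 h(y) = sqrt(-1/(C1 - 3*y))


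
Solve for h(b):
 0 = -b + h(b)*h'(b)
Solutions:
 h(b) = -sqrt(C1 + b^2)
 h(b) = sqrt(C1 + b^2)


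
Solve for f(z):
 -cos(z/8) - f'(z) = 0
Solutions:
 f(z) = C1 - 8*sin(z/8)


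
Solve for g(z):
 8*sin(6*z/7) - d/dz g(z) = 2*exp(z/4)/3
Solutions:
 g(z) = C1 - 8*exp(z/4)/3 - 28*cos(6*z/7)/3


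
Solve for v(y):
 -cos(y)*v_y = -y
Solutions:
 v(y) = C1 + Integral(y/cos(y), y)


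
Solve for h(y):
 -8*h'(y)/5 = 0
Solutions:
 h(y) = C1


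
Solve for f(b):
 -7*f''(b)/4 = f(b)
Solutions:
 f(b) = C1*sin(2*sqrt(7)*b/7) + C2*cos(2*sqrt(7)*b/7)


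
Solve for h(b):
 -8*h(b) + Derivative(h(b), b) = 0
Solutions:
 h(b) = C1*exp(8*b)


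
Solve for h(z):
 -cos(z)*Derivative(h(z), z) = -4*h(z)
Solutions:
 h(z) = C1*(sin(z)^2 + 2*sin(z) + 1)/(sin(z)^2 - 2*sin(z) + 1)


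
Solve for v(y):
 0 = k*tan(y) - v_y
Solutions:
 v(y) = C1 - k*log(cos(y))


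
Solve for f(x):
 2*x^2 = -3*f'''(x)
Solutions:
 f(x) = C1 + C2*x + C3*x^2 - x^5/90


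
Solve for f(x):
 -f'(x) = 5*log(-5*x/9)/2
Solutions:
 f(x) = C1 - 5*x*log(-x)/2 + x*(-5*log(5)/2 + 5/2 + 5*log(3))


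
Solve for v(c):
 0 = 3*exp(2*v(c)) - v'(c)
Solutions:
 v(c) = log(-sqrt(-1/(C1 + 3*c))) - log(2)/2
 v(c) = log(-1/(C1 + 3*c))/2 - log(2)/2


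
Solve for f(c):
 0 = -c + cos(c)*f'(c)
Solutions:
 f(c) = C1 + Integral(c/cos(c), c)


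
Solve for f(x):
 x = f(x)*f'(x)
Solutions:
 f(x) = -sqrt(C1 + x^2)
 f(x) = sqrt(C1 + x^2)


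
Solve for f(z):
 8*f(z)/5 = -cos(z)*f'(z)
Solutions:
 f(z) = C1*(sin(z) - 1)^(4/5)/(sin(z) + 1)^(4/5)


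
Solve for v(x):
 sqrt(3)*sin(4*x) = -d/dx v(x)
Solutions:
 v(x) = C1 + sqrt(3)*cos(4*x)/4


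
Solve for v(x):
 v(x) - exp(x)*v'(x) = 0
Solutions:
 v(x) = C1*exp(-exp(-x))


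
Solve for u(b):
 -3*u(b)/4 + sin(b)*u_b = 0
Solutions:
 u(b) = C1*(cos(b) - 1)^(3/8)/(cos(b) + 1)^(3/8)


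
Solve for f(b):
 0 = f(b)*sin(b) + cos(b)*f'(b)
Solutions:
 f(b) = C1*cos(b)


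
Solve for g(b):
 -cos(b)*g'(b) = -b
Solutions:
 g(b) = C1 + Integral(b/cos(b), b)


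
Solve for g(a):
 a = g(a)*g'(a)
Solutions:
 g(a) = -sqrt(C1 + a^2)
 g(a) = sqrt(C1 + a^2)


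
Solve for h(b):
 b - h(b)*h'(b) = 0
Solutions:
 h(b) = -sqrt(C1 + b^2)
 h(b) = sqrt(C1 + b^2)


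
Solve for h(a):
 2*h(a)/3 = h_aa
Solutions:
 h(a) = C1*exp(-sqrt(6)*a/3) + C2*exp(sqrt(6)*a/3)


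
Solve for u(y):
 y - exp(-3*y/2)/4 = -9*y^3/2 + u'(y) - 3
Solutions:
 u(y) = C1 + 9*y^4/8 + y^2/2 + 3*y + exp(-3*y/2)/6


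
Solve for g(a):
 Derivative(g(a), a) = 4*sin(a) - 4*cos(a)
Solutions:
 g(a) = C1 - 4*sqrt(2)*sin(a + pi/4)


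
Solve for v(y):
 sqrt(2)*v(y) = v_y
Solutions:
 v(y) = C1*exp(sqrt(2)*y)


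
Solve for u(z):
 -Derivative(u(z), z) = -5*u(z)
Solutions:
 u(z) = C1*exp(5*z)


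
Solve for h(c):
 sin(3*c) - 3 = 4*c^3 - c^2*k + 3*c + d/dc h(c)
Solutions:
 h(c) = C1 - c^4 + c^3*k/3 - 3*c^2/2 - 3*c - cos(3*c)/3


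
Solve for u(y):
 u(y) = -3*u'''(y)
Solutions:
 u(y) = C3*exp(-3^(2/3)*y/3) + (C1*sin(3^(1/6)*y/2) + C2*cos(3^(1/6)*y/2))*exp(3^(2/3)*y/6)


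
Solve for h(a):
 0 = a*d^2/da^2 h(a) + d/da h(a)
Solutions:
 h(a) = C1 + C2*log(a)


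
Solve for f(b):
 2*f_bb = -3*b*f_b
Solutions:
 f(b) = C1 + C2*erf(sqrt(3)*b/2)


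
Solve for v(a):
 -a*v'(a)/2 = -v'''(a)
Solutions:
 v(a) = C1 + Integral(C2*airyai(2^(2/3)*a/2) + C3*airybi(2^(2/3)*a/2), a)


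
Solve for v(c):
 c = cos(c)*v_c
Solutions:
 v(c) = C1 + Integral(c/cos(c), c)


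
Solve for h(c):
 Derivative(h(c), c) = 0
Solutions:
 h(c) = C1


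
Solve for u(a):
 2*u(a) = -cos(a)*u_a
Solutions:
 u(a) = C1*(sin(a) - 1)/(sin(a) + 1)


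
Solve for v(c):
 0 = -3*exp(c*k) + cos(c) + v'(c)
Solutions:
 v(c) = C1 - sin(c) + 3*exp(c*k)/k


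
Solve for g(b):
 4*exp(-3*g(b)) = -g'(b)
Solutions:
 g(b) = log(C1 - 12*b)/3
 g(b) = log((-3^(1/3) - 3^(5/6)*I)*(C1 - 4*b)^(1/3)/2)
 g(b) = log((-3^(1/3) + 3^(5/6)*I)*(C1 - 4*b)^(1/3)/2)


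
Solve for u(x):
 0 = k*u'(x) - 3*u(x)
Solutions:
 u(x) = C1*exp(3*x/k)


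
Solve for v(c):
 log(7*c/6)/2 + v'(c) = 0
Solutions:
 v(c) = C1 - c*log(c)/2 - c*log(7)/2 + c/2 + c*log(6)/2


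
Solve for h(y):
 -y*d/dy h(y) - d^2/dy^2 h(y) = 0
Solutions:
 h(y) = C1 + C2*erf(sqrt(2)*y/2)


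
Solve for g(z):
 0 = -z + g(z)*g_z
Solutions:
 g(z) = -sqrt(C1 + z^2)
 g(z) = sqrt(C1 + z^2)


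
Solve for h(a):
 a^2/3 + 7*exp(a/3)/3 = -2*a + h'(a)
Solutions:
 h(a) = C1 + a^3/9 + a^2 + 7*exp(a/3)


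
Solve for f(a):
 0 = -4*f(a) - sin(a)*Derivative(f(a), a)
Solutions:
 f(a) = C1*(cos(a)^2 + 2*cos(a) + 1)/(cos(a)^2 - 2*cos(a) + 1)


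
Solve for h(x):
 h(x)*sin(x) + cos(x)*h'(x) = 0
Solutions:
 h(x) = C1*cos(x)


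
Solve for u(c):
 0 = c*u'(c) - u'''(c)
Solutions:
 u(c) = C1 + Integral(C2*airyai(c) + C3*airybi(c), c)


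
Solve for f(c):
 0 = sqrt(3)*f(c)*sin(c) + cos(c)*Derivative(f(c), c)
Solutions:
 f(c) = C1*cos(c)^(sqrt(3))


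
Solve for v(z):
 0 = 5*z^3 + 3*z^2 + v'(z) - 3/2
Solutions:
 v(z) = C1 - 5*z^4/4 - z^3 + 3*z/2


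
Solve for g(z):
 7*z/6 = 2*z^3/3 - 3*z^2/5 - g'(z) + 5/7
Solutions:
 g(z) = C1 + z^4/6 - z^3/5 - 7*z^2/12 + 5*z/7


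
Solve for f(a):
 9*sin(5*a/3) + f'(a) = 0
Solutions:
 f(a) = C1 + 27*cos(5*a/3)/5


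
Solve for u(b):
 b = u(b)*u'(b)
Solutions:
 u(b) = -sqrt(C1 + b^2)
 u(b) = sqrt(C1 + b^2)


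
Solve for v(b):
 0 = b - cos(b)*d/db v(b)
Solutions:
 v(b) = C1 + Integral(b/cos(b), b)


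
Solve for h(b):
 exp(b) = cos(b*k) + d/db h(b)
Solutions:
 h(b) = C1 + exp(b) - sin(b*k)/k


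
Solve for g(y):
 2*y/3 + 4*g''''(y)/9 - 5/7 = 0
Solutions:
 g(y) = C1 + C2*y + C3*y^2 + C4*y^3 - y^5/80 + 15*y^4/224


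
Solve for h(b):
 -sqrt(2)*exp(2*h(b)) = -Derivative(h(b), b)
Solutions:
 h(b) = log(-sqrt(-1/(C1 + sqrt(2)*b))) - log(2)/2
 h(b) = log(-1/(C1 + sqrt(2)*b))/2 - log(2)/2


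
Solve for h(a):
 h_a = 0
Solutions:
 h(a) = C1


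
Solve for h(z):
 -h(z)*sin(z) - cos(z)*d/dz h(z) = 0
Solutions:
 h(z) = C1*cos(z)


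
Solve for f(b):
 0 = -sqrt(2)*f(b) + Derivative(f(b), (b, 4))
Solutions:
 f(b) = C1*exp(-2^(1/8)*b) + C2*exp(2^(1/8)*b) + C3*sin(2^(1/8)*b) + C4*cos(2^(1/8)*b)


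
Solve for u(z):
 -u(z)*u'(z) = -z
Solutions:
 u(z) = -sqrt(C1 + z^2)
 u(z) = sqrt(C1 + z^2)


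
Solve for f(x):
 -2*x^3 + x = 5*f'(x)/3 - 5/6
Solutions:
 f(x) = C1 - 3*x^4/10 + 3*x^2/10 + x/2


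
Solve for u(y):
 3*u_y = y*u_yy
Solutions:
 u(y) = C1 + C2*y^4


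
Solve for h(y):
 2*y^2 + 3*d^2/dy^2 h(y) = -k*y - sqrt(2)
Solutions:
 h(y) = C1 + C2*y - k*y^3/18 - y^4/18 - sqrt(2)*y^2/6


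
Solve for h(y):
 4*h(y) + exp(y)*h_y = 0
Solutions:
 h(y) = C1*exp(4*exp(-y))


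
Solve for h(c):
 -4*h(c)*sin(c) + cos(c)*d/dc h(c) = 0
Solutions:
 h(c) = C1/cos(c)^4


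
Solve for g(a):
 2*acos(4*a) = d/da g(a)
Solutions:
 g(a) = C1 + 2*a*acos(4*a) - sqrt(1 - 16*a^2)/2


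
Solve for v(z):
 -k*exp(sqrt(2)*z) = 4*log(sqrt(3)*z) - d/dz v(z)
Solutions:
 v(z) = C1 + sqrt(2)*k*exp(sqrt(2)*z)/2 + 4*z*log(z) + 2*z*(-2 + log(3))


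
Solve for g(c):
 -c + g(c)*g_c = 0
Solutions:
 g(c) = -sqrt(C1 + c^2)
 g(c) = sqrt(C1 + c^2)


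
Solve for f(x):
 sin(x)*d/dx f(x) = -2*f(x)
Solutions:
 f(x) = C1*(cos(x) + 1)/(cos(x) - 1)


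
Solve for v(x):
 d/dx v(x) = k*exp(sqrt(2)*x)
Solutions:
 v(x) = C1 + sqrt(2)*k*exp(sqrt(2)*x)/2


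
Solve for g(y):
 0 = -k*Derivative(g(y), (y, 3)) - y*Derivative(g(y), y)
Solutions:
 g(y) = C1 + Integral(C2*airyai(y*(-1/k)^(1/3)) + C3*airybi(y*(-1/k)^(1/3)), y)


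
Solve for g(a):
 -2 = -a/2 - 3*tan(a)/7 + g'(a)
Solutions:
 g(a) = C1 + a^2/4 - 2*a - 3*log(cos(a))/7


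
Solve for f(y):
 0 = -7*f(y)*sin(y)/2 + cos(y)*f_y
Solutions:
 f(y) = C1/cos(y)^(7/2)


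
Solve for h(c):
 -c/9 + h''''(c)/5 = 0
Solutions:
 h(c) = C1 + C2*c + C3*c^2 + C4*c^3 + c^5/216


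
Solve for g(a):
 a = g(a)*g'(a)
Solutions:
 g(a) = -sqrt(C1 + a^2)
 g(a) = sqrt(C1 + a^2)


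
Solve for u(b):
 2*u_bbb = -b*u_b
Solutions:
 u(b) = C1 + Integral(C2*airyai(-2^(2/3)*b/2) + C3*airybi(-2^(2/3)*b/2), b)


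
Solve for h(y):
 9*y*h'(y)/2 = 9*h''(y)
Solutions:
 h(y) = C1 + C2*erfi(y/2)


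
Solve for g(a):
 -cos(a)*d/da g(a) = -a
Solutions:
 g(a) = C1 + Integral(a/cos(a), a)


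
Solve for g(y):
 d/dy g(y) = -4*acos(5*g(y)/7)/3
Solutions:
 Integral(1/acos(5*_y/7), (_y, g(y))) = C1 - 4*y/3


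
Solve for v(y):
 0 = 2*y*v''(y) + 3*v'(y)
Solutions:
 v(y) = C1 + C2/sqrt(y)


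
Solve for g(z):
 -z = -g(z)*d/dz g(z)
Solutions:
 g(z) = -sqrt(C1 + z^2)
 g(z) = sqrt(C1 + z^2)


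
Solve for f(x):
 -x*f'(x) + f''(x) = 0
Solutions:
 f(x) = C1 + C2*erfi(sqrt(2)*x/2)


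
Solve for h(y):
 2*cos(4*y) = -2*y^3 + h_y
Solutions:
 h(y) = C1 + y^4/2 + sin(4*y)/2


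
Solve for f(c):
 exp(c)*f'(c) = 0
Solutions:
 f(c) = C1


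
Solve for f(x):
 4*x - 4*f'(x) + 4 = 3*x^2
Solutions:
 f(x) = C1 - x^3/4 + x^2/2 + x


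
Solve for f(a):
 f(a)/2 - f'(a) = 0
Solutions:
 f(a) = C1*exp(a/2)


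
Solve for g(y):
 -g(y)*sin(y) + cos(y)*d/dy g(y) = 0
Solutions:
 g(y) = C1/cos(y)


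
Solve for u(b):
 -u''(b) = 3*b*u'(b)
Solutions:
 u(b) = C1 + C2*erf(sqrt(6)*b/2)


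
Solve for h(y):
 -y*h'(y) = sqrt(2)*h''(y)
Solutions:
 h(y) = C1 + C2*erf(2^(1/4)*y/2)


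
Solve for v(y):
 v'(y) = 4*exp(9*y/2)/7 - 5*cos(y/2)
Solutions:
 v(y) = C1 + 8*exp(9*y/2)/63 - 10*sin(y/2)


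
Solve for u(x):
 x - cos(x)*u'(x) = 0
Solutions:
 u(x) = C1 + Integral(x/cos(x), x)


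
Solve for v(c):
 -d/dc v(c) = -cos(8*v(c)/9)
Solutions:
 -c - 9*log(sin(8*v(c)/9) - 1)/16 + 9*log(sin(8*v(c)/9) + 1)/16 = C1


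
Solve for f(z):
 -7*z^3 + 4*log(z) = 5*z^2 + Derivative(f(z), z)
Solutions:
 f(z) = C1 - 7*z^4/4 - 5*z^3/3 + 4*z*log(z) - 4*z


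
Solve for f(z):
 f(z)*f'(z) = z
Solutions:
 f(z) = -sqrt(C1 + z^2)
 f(z) = sqrt(C1 + z^2)


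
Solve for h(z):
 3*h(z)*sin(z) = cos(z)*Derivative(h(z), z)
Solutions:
 h(z) = C1/cos(z)^3


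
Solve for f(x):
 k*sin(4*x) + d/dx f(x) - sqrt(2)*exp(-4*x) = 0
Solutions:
 f(x) = C1 + k*cos(4*x)/4 - sqrt(2)*exp(-4*x)/4


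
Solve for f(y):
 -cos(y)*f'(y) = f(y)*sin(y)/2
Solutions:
 f(y) = C1*sqrt(cos(y))


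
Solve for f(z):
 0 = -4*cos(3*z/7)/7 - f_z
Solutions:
 f(z) = C1 - 4*sin(3*z/7)/3


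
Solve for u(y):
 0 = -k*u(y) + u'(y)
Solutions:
 u(y) = C1*exp(k*y)


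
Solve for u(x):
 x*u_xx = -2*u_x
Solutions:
 u(x) = C1 + C2/x


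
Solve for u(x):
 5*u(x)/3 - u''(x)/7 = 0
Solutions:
 u(x) = C1*exp(-sqrt(105)*x/3) + C2*exp(sqrt(105)*x/3)


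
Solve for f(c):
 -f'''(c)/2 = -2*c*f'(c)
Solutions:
 f(c) = C1 + Integral(C2*airyai(2^(2/3)*c) + C3*airybi(2^(2/3)*c), c)


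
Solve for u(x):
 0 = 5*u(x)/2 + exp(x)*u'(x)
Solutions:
 u(x) = C1*exp(5*exp(-x)/2)


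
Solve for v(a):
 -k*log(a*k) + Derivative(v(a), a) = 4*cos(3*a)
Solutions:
 v(a) = C1 + a*k*(log(a*k) - 1) + 4*sin(3*a)/3


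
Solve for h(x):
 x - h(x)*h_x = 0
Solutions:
 h(x) = -sqrt(C1 + x^2)
 h(x) = sqrt(C1 + x^2)


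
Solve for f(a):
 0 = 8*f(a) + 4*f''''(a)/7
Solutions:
 f(a) = (C1*sin(2^(3/4)*7^(1/4)*a/2) + C2*cos(2^(3/4)*7^(1/4)*a/2))*exp(-2^(3/4)*7^(1/4)*a/2) + (C3*sin(2^(3/4)*7^(1/4)*a/2) + C4*cos(2^(3/4)*7^(1/4)*a/2))*exp(2^(3/4)*7^(1/4)*a/2)


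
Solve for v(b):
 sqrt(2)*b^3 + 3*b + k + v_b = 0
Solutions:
 v(b) = C1 - sqrt(2)*b^4/4 - 3*b^2/2 - b*k


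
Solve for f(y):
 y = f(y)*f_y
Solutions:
 f(y) = -sqrt(C1 + y^2)
 f(y) = sqrt(C1 + y^2)
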